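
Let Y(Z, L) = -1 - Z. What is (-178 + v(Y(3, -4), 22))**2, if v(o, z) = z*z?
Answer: 93636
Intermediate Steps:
v(o, z) = z**2
(-178 + v(Y(3, -4), 22))**2 = (-178 + 22**2)**2 = (-178 + 484)**2 = 306**2 = 93636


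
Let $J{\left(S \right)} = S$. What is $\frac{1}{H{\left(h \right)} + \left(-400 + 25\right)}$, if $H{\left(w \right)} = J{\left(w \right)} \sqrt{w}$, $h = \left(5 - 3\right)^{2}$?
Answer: $- \frac{1}{367} \approx -0.0027248$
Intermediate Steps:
$h = 4$ ($h = 2^{2} = 4$)
$H{\left(w \right)} = w^{\frac{3}{2}}$ ($H{\left(w \right)} = w \sqrt{w} = w^{\frac{3}{2}}$)
$\frac{1}{H{\left(h \right)} + \left(-400 + 25\right)} = \frac{1}{4^{\frac{3}{2}} + \left(-400 + 25\right)} = \frac{1}{8 - 375} = \frac{1}{-367} = - \frac{1}{367}$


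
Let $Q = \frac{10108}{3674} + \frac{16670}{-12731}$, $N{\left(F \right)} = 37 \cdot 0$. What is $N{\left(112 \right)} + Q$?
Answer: $\frac{33719684}{23386847} \approx 1.4418$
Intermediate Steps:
$N{\left(F \right)} = 0$
$Q = \frac{33719684}{23386847}$ ($Q = 10108 \cdot \frac{1}{3674} + 16670 \left(- \frac{1}{12731}\right) = \frac{5054}{1837} - \frac{16670}{12731} = \frac{33719684}{23386847} \approx 1.4418$)
$N{\left(112 \right)} + Q = 0 + \frac{33719684}{23386847} = \frac{33719684}{23386847}$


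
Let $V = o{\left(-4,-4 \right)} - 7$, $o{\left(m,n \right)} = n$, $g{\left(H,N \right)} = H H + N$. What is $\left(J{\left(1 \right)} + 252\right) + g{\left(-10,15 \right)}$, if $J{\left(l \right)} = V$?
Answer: $356$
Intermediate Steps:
$g{\left(H,N \right)} = N + H^{2}$ ($g{\left(H,N \right)} = H^{2} + N = N + H^{2}$)
$V = -11$ ($V = -4 - 7 = -11$)
$J{\left(l \right)} = -11$
$\left(J{\left(1 \right)} + 252\right) + g{\left(-10,15 \right)} = \left(-11 + 252\right) + \left(15 + \left(-10\right)^{2}\right) = 241 + \left(15 + 100\right) = 241 + 115 = 356$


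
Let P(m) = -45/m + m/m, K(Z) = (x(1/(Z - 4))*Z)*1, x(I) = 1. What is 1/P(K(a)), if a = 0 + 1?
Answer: -1/44 ≈ -0.022727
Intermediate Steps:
a = 1
K(Z) = Z (K(Z) = (1*Z)*1 = Z*1 = Z)
P(m) = 1 - 45/m (P(m) = -45/m + 1 = 1 - 45/m)
1/P(K(a)) = 1/((-45 + 1)/1) = 1/(1*(-44)) = 1/(-44) = -1/44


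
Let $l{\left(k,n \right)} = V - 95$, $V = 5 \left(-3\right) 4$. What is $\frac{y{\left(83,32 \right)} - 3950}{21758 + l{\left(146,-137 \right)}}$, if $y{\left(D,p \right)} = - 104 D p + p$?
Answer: $- \frac{280142}{21603} \approx -12.968$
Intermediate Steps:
$V = -60$ ($V = \left(-15\right) 4 = -60$)
$y{\left(D,p \right)} = p - 104 D p$ ($y{\left(D,p \right)} = - 104 D p + p = p - 104 D p$)
$l{\left(k,n \right)} = -155$ ($l{\left(k,n \right)} = -60 - 95 = -155$)
$\frac{y{\left(83,32 \right)} - 3950}{21758 + l{\left(146,-137 \right)}} = \frac{32 \left(1 - 8632\right) - 3950}{21758 - 155} = \frac{32 \left(1 - 8632\right) - 3950}{21603} = \left(32 \left(-8631\right) - 3950\right) \frac{1}{21603} = \left(-276192 - 3950\right) \frac{1}{21603} = \left(-280142\right) \frac{1}{21603} = - \frac{280142}{21603}$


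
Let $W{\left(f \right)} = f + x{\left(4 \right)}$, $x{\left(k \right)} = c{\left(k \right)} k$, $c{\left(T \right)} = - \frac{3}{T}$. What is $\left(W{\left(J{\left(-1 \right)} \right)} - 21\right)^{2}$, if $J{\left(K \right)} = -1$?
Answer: $625$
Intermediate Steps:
$x{\left(k \right)} = -3$ ($x{\left(k \right)} = - \frac{3}{k} k = -3$)
$W{\left(f \right)} = -3 + f$ ($W{\left(f \right)} = f - 3 = -3 + f$)
$\left(W{\left(J{\left(-1 \right)} \right)} - 21\right)^{2} = \left(\left(-3 - 1\right) - 21\right)^{2} = \left(-4 - 21\right)^{2} = \left(-25\right)^{2} = 625$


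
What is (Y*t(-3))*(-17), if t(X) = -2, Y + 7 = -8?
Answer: -510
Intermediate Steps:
Y = -15 (Y = -7 - 8 = -15)
(Y*t(-3))*(-17) = -15*(-2)*(-17) = 30*(-17) = -510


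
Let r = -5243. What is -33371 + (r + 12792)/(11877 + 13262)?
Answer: -838906020/25139 ≈ -33371.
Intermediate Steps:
-33371 + (r + 12792)/(11877 + 13262) = -33371 + (-5243 + 12792)/(11877 + 13262) = -33371 + 7549/25139 = -838906020/25139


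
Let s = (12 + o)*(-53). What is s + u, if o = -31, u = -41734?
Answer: -40727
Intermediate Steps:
s = 1007 (s = (12 - 31)*(-53) = -19*(-53) = 1007)
s + u = 1007 - 41734 = -40727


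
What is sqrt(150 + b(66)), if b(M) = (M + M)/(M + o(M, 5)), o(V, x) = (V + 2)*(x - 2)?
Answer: 2*sqrt(8465)/15 ≈ 12.267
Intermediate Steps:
o(V, x) = (-2 + x)*(2 + V) (o(V, x) = (2 + V)*(-2 + x) = (-2 + x)*(2 + V))
b(M) = 2*M/(6 + 4*M) (b(M) = (M + M)/(M + (-4 - 2*M + 2*5 + M*5)) = (2*M)/(M + (-4 - 2*M + 10 + 5*M)) = (2*M)/(M + (6 + 3*M)) = (2*M)/(6 + 4*M) = 2*M/(6 + 4*M))
sqrt(150 + b(66)) = sqrt(150 + 66/(3 + 2*66)) = sqrt(150 + 66/(3 + 132)) = sqrt(150 + 66/135) = sqrt(150 + 66*(1/135)) = sqrt(150 + 22/45) = sqrt(6772/45) = 2*sqrt(8465)/15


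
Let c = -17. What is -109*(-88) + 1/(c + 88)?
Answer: 681033/71 ≈ 9592.0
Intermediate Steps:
-109*(-88) + 1/(c + 88) = -109*(-88) + 1/(-17 + 88) = 9592 + 1/71 = 681033/71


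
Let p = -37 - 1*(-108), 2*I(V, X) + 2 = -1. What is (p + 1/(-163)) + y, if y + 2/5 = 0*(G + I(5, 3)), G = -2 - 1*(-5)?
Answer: 57534/815 ≈ 70.594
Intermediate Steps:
I(V, X) = -3/2 (I(V, X) = -1 + (½)*(-1) = -1 - ½ = -3/2)
p = 71 (p = -37 + 108 = 71)
G = 3 (G = -2 + 5 = 3)
y = -⅖ (y = -⅖ + 0*(3 - 3/2) = -⅖ + 0*(3/2) = -⅖ + 0 = -⅖ ≈ -0.40000)
(p + 1/(-163)) + y = (71 + 1/(-163)) - ⅖ = (71 - 1/163) - ⅖ = 11572/163 - ⅖ = 57534/815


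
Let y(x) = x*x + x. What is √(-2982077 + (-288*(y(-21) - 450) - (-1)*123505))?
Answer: 2*I*√712483 ≈ 1688.2*I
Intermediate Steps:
y(x) = x + x² (y(x) = x² + x = x + x²)
√(-2982077 + (-288*(y(-21) - 450) - (-1)*123505)) = √(-2982077 + (-288*(-21*(1 - 21) - 450) - (-1)*123505)) = √(-2982077 + (-288*(-21*(-20) - 450) - 1*(-123505))) = √(-2982077 + (-288*(420 - 450) + 123505)) = √(-2982077 + (-288*(-30) + 123505)) = √(-2982077 + (8640 + 123505)) = √(-2982077 + 132145) = √(-2849932) = 2*I*√712483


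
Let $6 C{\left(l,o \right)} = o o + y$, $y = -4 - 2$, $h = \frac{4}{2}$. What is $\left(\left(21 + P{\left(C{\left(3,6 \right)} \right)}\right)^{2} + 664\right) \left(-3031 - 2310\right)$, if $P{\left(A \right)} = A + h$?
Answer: $-7733768$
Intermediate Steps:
$h = 2$ ($h = 4 \cdot \frac{1}{2} = 2$)
$y = -6$ ($y = -4 - 2 = -6$)
$C{\left(l,o \right)} = -1 + \frac{o^{2}}{6}$ ($C{\left(l,o \right)} = \frac{o o - 6}{6} = \frac{o^{2} - 6}{6} = \frac{-6 + o^{2}}{6} = -1 + \frac{o^{2}}{6}$)
$P{\left(A \right)} = 2 + A$ ($P{\left(A \right)} = A + 2 = 2 + A$)
$\left(\left(21 + P{\left(C{\left(3,6 \right)} \right)}\right)^{2} + 664\right) \left(-3031 - 2310\right) = \left(\left(21 + \left(2 - \left(1 - \frac{6^{2}}{6}\right)\right)\right)^{2} + 664\right) \left(-3031 - 2310\right) = \left(\left(21 + \left(2 + \left(-1 + \frac{1}{6} \cdot 36\right)\right)\right)^{2} + 664\right) \left(-5341\right) = \left(\left(21 + \left(2 + \left(-1 + 6\right)\right)\right)^{2} + 664\right) \left(-5341\right) = \left(\left(21 + \left(2 + 5\right)\right)^{2} + 664\right) \left(-5341\right) = \left(\left(21 + 7\right)^{2} + 664\right) \left(-5341\right) = \left(28^{2} + 664\right) \left(-5341\right) = \left(784 + 664\right) \left(-5341\right) = 1448 \left(-5341\right) = -7733768$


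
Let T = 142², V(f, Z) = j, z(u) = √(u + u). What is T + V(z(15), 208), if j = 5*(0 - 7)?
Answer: 20129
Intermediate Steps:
j = -35 (j = 5*(-7) = -35)
z(u) = √2*√u (z(u) = √(2*u) = √2*√u)
V(f, Z) = -35
T = 20164
T + V(z(15), 208) = 20164 - 35 = 20129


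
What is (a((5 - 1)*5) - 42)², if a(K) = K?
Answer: 484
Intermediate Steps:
(a((5 - 1)*5) - 42)² = ((5 - 1)*5 - 42)² = (4*5 - 42)² = (20 - 42)² = (-22)² = 484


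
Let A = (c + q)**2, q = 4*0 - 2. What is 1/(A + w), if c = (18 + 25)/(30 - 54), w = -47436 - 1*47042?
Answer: -576/54411047 ≈ -1.0586e-5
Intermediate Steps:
w = -94478 (w = -47436 - 47042 = -94478)
q = -2 (q = 0 - 2 = -2)
c = -43/24 (c = 43/(-24) = 43*(-1/24) = -43/24 ≈ -1.7917)
A = 8281/576 (A = (-43/24 - 2)**2 = (-91/24)**2 = 8281/576 ≈ 14.377)
1/(A + w) = 1/(8281/576 - 94478) = 1/(-54411047/576) = -576/54411047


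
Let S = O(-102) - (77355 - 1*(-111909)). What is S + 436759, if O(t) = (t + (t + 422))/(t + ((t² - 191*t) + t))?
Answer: 3673073404/14841 ≈ 2.4750e+5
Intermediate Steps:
O(t) = (422 + 2*t)/(t² - 189*t) (O(t) = (t + (422 + t))/(t + (t² - 190*t)) = (422 + 2*t)/(t² - 189*t))
S = -2808866915/14841 (S = 2*(211 - 102)/(-102*(-189 - 102)) - (77355 - 1*(-111909)) = 2*(-1/102)*109/(-291) - (77355 + 111909) = 2*(-1/102)*(-1/291)*109 - 1*189264 = 109/14841 - 189264 = -2808866915/14841 ≈ -1.8926e+5)
S + 436759 = -2808866915/14841 + 436759 = 3673073404/14841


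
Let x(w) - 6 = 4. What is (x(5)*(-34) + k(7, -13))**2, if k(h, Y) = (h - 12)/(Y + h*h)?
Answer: 149940025/1296 ≈ 1.1569e+5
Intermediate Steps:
x(w) = 10 (x(w) = 6 + 4 = 10)
k(h, Y) = (-12 + h)/(Y + h**2)
(x(5)*(-34) + k(7, -13))**2 = (10*(-34) + (-12 + 7)/(-13 + 7**2))**2 = (-340 - 5/(-13 + 49))**2 = (-340 - 5/36)**2 = (-12245/36)**2 = 149940025/1296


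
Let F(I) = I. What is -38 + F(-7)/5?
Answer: -197/5 ≈ -39.400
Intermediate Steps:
-38 + F(-7)/5 = -38 - 7/5 = -197/5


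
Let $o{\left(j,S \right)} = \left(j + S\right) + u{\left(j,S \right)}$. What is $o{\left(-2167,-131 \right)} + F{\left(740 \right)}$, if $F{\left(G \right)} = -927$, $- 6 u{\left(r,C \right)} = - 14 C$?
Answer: $- \frac{10592}{3} \approx -3530.7$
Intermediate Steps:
$u{\left(r,C \right)} = \frac{7 C}{3}$ ($u{\left(r,C \right)} = - \frac{\left(-14\right) C}{6} = \frac{7 C}{3}$)
$o{\left(j,S \right)} = j + \frac{10 S}{3}$ ($o{\left(j,S \right)} = \left(j + S\right) + \frac{7 S}{3} = \left(S + j\right) + \frac{7 S}{3} = j + \frac{10 S}{3}$)
$o{\left(-2167,-131 \right)} + F{\left(740 \right)} = \left(-2167 + \frac{10}{3} \left(-131\right)\right) - 927 = \left(-2167 - \frac{1310}{3}\right) - 927 = - \frac{7811}{3} - 927 = - \frac{10592}{3}$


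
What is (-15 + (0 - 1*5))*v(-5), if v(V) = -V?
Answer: -100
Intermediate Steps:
(-15 + (0 - 1*5))*v(-5) = (-15 + (0 - 1*5))*(-1*(-5)) = (-15 + (0 - 5))*5 = (-15 - 5)*5 = -20*5 = -100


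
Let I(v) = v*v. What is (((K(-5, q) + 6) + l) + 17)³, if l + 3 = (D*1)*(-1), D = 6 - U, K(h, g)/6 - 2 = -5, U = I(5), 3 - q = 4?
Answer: 9261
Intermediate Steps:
q = -1 (q = 3 - 1*4 = 3 - 4 = -1)
I(v) = v²
U = 25 (U = 5² = 25)
K(h, g) = -18 (K(h, g) = 12 + 6*(-5) = 12 - 30 = -18)
D = -19 (D = 6 - 1*25 = 6 - 25 = -19)
l = 16 (l = -3 - 19*1*(-1) = -3 - 19*(-1) = -3 + 19 = 16)
(((K(-5, q) + 6) + l) + 17)³ = (((-18 + 6) + 16) + 17)³ = ((-12 + 16) + 17)³ = (4 + 17)³ = 21³ = 9261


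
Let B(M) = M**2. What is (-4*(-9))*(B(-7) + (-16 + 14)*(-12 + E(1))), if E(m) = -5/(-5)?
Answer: 2556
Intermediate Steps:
E(m) = 1 (E(m) = -5*(-1/5) = 1)
(-4*(-9))*(B(-7) + (-16 + 14)*(-12 + E(1))) = (-4*(-9))*((-7)**2 + (-16 + 14)*(-12 + 1)) = 36*(49 - 2*(-11)) = 36*(49 + 22) = 36*71 = 2556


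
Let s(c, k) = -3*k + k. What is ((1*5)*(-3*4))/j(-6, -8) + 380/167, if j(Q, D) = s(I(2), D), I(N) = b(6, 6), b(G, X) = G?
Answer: -985/668 ≈ -1.4746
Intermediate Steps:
I(N) = 6
s(c, k) = -2*k
j(Q, D) = -2*D
((1*5)*(-3*4))/j(-6, -8) + 380/167 = ((1*5)*(-3*4))/((-2*(-8))) + 380/167 = (5*(-12))/16 + 380*(1/167) = -60*1/16 + 380/167 = -15/4 + 380/167 = -985/668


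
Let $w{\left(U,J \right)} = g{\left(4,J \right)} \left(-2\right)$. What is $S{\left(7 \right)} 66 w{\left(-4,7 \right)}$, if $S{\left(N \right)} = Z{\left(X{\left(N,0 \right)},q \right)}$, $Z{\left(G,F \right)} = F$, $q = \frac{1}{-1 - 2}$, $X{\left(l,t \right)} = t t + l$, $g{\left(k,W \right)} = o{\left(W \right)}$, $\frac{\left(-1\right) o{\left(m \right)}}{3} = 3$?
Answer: $-396$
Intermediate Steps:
$o{\left(m \right)} = -9$ ($o{\left(m \right)} = \left(-3\right) 3 = -9$)
$g{\left(k,W \right)} = -9$
$X{\left(l,t \right)} = l + t^{2}$ ($X{\left(l,t \right)} = t^{2} + l = l + t^{2}$)
$w{\left(U,J \right)} = 18$ ($w{\left(U,J \right)} = \left(-9\right) \left(-2\right) = 18$)
$q = - \frac{1}{3}$ ($q = \frac{1}{-3} = - \frac{1}{3} \approx -0.33333$)
$S{\left(N \right)} = - \frac{1}{3}$
$S{\left(7 \right)} 66 w{\left(-4,7 \right)} = \left(- \frac{1}{3}\right) 66 \cdot 18 = \left(-22\right) 18 = -396$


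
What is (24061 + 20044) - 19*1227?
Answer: 20792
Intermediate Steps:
(24061 + 20044) - 19*1227 = 44105 - 23313 = 20792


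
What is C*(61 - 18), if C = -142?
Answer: -6106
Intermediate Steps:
C*(61 - 18) = -142*(61 - 18) = -142*43 = -6106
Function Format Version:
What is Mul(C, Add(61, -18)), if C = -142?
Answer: -6106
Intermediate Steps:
Mul(C, Add(61, -18)) = Mul(-142, Add(61, -18)) = Mul(-142, 43) = -6106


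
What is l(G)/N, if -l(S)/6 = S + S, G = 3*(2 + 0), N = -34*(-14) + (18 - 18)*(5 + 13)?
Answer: -18/119 ≈ -0.15126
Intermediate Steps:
N = 476 (N = 476 + 0*18 = 476 + 0 = 476)
G = 6 (G = 3*2 = 6)
l(S) = -12*S (l(S) = -6*(S + S) = -12*S)
l(G)/N = -12*6/476 = -72*1/476 = -18/119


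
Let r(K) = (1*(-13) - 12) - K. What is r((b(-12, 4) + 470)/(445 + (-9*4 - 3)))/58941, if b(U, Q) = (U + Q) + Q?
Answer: -5308/11965023 ≈ -0.00044363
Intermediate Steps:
b(U, Q) = U + 2*Q (b(U, Q) = (Q + U) + Q = U + 2*Q)
r(K) = -25 - K (r(K) = (-13 - 12) - K = -25 - K)
r((b(-12, 4) + 470)/(445 + (-9*4 - 3)))/58941 = (-25 - ((-12 + 2*4) + 470)/(445 + (-9*4 - 3)))/58941 = (-25 - ((-12 + 8) + 470)/(445 + (-36 - 3)))*(1/58941) = (-25 - (-4 + 470)/(445 - 39))*(1/58941) = (-25 - 466/406)*(1/58941) = (-25 - 1*233/203)*(1/58941) = (-25 - 233/203)*(1/58941) = -5308/203*1/58941 = -5308/11965023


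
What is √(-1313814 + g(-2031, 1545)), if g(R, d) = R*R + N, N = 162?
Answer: √2811309 ≈ 1676.7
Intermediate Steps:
g(R, d) = 162 + R² (g(R, d) = R*R + 162 = R² + 162 = 162 + R²)
√(-1313814 + g(-2031, 1545)) = √(-1313814 + (162 + (-2031)²)) = √(-1313814 + (162 + 4124961)) = √(-1313814 + 4125123) = √2811309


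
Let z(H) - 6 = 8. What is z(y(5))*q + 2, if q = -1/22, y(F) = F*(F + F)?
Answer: 15/11 ≈ 1.3636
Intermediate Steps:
y(F) = 2*F**2 (y(F) = F*(2*F) = 2*F**2)
q = -1/22 (q = -1*1/22 = -1/22 ≈ -0.045455)
z(H) = 14 (z(H) = 6 + 8 = 14)
z(y(5))*q + 2 = 14*(-1/22) + 2 = -7/11 + 2 = 15/11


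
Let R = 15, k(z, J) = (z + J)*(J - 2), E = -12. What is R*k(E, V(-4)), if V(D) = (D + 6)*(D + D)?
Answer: 7560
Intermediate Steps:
V(D) = 2*D*(6 + D) (V(D) = (6 + D)*(2*D) = 2*D*(6 + D))
k(z, J) = (-2 + J)*(J + z) (k(z, J) = (J + z)*(-2 + J) = (-2 + J)*(J + z))
R*k(E, V(-4)) = 15*((2*(-4)*(6 - 4))**2 - 4*(-4)*(6 - 4) - 2*(-12) + (2*(-4)*(6 - 4))*(-12)) = 15*((2*(-4)*2)**2 - 4*(-4)*2 + 24 + (2*(-4)*2)*(-12)) = 15*((-16)**2 - 2*(-16) + 24 - 16*(-12)) = 15*(256 + 32 + 24 + 192) = 15*504 = 7560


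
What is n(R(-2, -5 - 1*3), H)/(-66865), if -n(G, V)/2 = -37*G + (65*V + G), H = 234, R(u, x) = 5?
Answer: 6012/13373 ≈ 0.44956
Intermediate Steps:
n(G, V) = -130*V + 72*G (n(G, V) = -2*(-37*G + (65*V + G)) = -2*(-37*G + (G + 65*V)) = -2*(-36*G + 65*V) = -130*V + 72*G)
n(R(-2, -5 - 1*3), H)/(-66865) = (-130*234 + 72*5)/(-66865) = (-30420 + 360)*(-1/66865) = -30060*(-1/66865) = 6012/13373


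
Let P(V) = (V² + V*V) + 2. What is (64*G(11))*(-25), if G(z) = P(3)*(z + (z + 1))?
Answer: -736000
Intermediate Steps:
P(V) = 2 + 2*V² (P(V) = (V² + V²) + 2 = 2*V² + 2 = 2 + 2*V²)
G(z) = 20 + 40*z (G(z) = (2 + 2*3²)*(z + (z + 1)) = (2 + 2*9)*(z + (1 + z)) = (2 + 18)*(1 + 2*z) = 20*(1 + 2*z) = 20 + 40*z)
(64*G(11))*(-25) = (64*(20 + 40*11))*(-25) = (64*(20 + 440))*(-25) = (64*460)*(-25) = 29440*(-25) = -736000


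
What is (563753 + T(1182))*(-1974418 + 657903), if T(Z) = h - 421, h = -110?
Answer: -741490211330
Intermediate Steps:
T(Z) = -531 (T(Z) = -110 - 421 = -531)
(563753 + T(1182))*(-1974418 + 657903) = (563753 - 531)*(-1974418 + 657903) = 563222*(-1316515) = -741490211330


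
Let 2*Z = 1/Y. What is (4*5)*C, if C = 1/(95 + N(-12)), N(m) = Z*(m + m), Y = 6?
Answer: 20/93 ≈ 0.21505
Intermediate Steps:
Z = 1/12 (Z = (1/6)/2 = (1*(1/6))/2 = (1/2)*(1/6) = 1/12 ≈ 0.083333)
N(m) = m/6 (N(m) = (m + m)/12 = (2*m)/12 = m/6)
C = 1/93 (C = 1/(95 + (1/6)*(-12)) = 1/(95 - 2) = 1/93 ≈ 0.010753)
(4*5)*C = (4*5)*(1/93) = 20*(1/93) = 20/93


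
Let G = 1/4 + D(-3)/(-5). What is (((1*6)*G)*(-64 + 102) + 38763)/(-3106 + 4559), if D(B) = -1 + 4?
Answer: 193416/7265 ≈ 26.623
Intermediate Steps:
D(B) = 3
G = -7/20 (G = 1/4 + 3/(-5) = 1*(¼) + 3*(-⅕) = ¼ - ⅗ = -7/20 ≈ -0.35000)
(((1*6)*G)*(-64 + 102) + 38763)/(-3106 + 4559) = (((1*6)*(-7/20))*(-64 + 102) + 38763)/(-3106 + 4559) = ((6*(-7/20))*38 + 38763)/1453 = (-21/10*38 + 38763)*(1/1453) = (-399/5 + 38763)*(1/1453) = (193416/5)*(1/1453) = 193416/7265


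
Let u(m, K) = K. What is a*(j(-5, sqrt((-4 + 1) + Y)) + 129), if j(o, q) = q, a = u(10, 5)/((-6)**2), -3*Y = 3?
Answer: 215/12 + 5*I/18 ≈ 17.917 + 0.27778*I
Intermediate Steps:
Y = -1 (Y = -1/3*3 = -1)
a = 5/36 (a = 5/((-6)**2) = 5/36 ≈ 0.13889)
a*(j(-5, sqrt((-4 + 1) + Y)) + 129) = 5*(sqrt((-4 + 1) - 1) + 129)/36 = 5*(sqrt(-3 - 1) + 129)/36 = 5*(sqrt(-4) + 129)/36 = 5*(2*I + 129)/36 = 5*(129 + 2*I)/36 = 215/12 + 5*I/18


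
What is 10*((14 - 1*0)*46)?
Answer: 6440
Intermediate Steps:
10*((14 - 1*0)*46) = 10*((14 + 0)*46) = 10*(14*46) = 10*644 = 6440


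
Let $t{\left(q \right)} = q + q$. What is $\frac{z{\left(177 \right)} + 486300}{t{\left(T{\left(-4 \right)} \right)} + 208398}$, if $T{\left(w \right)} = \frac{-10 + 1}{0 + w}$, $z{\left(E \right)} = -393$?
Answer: $\frac{323938}{138935} \approx 2.3316$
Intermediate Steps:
$T{\left(w \right)} = - \frac{9}{w}$
$t{\left(q \right)} = 2 q$
$\frac{z{\left(177 \right)} + 486300}{t{\left(T{\left(-4 \right)} \right)} + 208398} = \frac{-393 + 486300}{2 \left(- \frac{9}{-4}\right) + 208398} = \frac{485907}{2 \left(\left(-9\right) \left(- \frac{1}{4}\right)\right) + 208398} = \frac{485907}{2 \cdot \frac{9}{4} + 208398} = \frac{485907}{\frac{9}{2} + 208398} = \frac{485907}{\frac{416805}{2}} = 485907 \cdot \frac{2}{416805} = \frac{323938}{138935}$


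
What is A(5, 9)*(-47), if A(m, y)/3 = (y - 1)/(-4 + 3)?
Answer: 1128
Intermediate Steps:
A(m, y) = 3 - 3*y (A(m, y) = 3*((y - 1)/(-4 + 3)) = 3*((-1 + y)/(-1)) = 3*((-1 + y)*(-1)) = 3*(1 - y) = 3 - 3*y)
A(5, 9)*(-47) = (3 - 3*9)*(-47) = (3 - 27)*(-47) = -24*(-47) = 1128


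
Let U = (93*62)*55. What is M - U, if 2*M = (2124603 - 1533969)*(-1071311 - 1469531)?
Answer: -750354154044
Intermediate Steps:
M = -750353836914 (M = ((2124603 - 1533969)*(-1071311 - 1469531))/2 = (590634*(-2540842))/2 = (½)*(-1500707673828) = -750353836914)
U = 317130 (U = 5766*55 = 317130)
M - U = -750353836914 - 1*317130 = -750353836914 - 317130 = -750354154044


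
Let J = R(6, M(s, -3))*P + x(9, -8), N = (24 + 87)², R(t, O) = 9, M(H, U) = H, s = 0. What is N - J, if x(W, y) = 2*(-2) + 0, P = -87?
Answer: 13108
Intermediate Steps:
x(W, y) = -4 (x(W, y) = -4 + 0 = -4)
N = 12321 (N = 111² = 12321)
J = -787 (J = 9*(-87) - 4 = -783 - 4 = -787)
N - J = 12321 - 1*(-787) = 12321 + 787 = 13108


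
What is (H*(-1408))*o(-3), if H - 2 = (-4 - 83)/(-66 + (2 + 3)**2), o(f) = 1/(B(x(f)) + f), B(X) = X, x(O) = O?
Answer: 118976/123 ≈ 967.28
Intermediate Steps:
o(f) = 1/(2*f) (o(f) = 1/(f + f) = 1/(2*f))
H = 169/41 (H = 2 + (-4 - 83)/(-66 + (2 + 3)**2) = 2 - 87/(-66 + 5**2) = 2 - 87/(-66 + 25) = 2 - 87/(-41) = 2 - 87*(-1/41) = 2 + 87/41 = 169/41 ≈ 4.1219)
(H*(-1408))*o(-3) = ((169/41)*(-1408))*((1/2)/(-3)) = -118976*(-1)/(41*3) = -237952/41*(-1/6) = 118976/123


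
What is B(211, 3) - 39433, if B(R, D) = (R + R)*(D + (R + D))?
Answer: 52141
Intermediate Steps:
B(R, D) = 2*R*(R + 2*D) (B(R, D) = (2*R)*(D + (D + R)) = (2*R)*(R + 2*D) = 2*R*(R + 2*D))
B(211, 3) - 39433 = 2*211*(211 + 2*3) - 39433 = 2*211*(211 + 6) - 39433 = 2*211*217 - 39433 = 91574 - 39433 = 52141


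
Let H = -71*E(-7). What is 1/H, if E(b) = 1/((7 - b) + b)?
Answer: -7/71 ≈ -0.098592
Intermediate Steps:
E(b) = ⅐ (E(b) = 1/7 = ⅐)
H = -71/7 (H = -71*⅐ = -71/7 ≈ -10.143)
1/H = 1/(-71/7) = -7/71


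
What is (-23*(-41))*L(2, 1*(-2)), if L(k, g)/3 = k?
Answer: 5658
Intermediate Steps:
L(k, g) = 3*k
(-23*(-41))*L(2, 1*(-2)) = (-23*(-41))*(3*2) = 943*6 = 5658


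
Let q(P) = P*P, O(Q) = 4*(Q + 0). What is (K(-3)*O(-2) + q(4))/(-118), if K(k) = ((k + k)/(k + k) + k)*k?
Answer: 16/59 ≈ 0.27119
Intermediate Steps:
O(Q) = 4*Q
q(P) = P²
K(k) = k*(1 + k) (K(k) = ((2*k)/((2*k)) + k)*k = ((2*k)*(1/(2*k)) + k)*k = (1 + k)*k = k*(1 + k))
(K(-3)*O(-2) + q(4))/(-118) = ((-3*(1 - 3))*(4*(-2)) + 4²)/(-118) = (-3*(-2)*(-8) + 16)*(-1/118) = (6*(-8) + 16)*(-1/118) = (-48 + 16)*(-1/118) = -32*(-1/118) = 16/59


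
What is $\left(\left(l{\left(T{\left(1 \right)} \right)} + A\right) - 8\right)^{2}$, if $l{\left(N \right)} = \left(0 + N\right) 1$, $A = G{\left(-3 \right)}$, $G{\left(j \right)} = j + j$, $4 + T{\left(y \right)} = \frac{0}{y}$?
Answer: $324$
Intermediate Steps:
$T{\left(y \right)} = -4$ ($T{\left(y \right)} = -4 + \frac{0}{y} = -4 + 0 = -4$)
$G{\left(j \right)} = 2 j$
$A = -6$ ($A = 2 \left(-3\right) = -6$)
$l{\left(N \right)} = N$ ($l{\left(N \right)} = N 1 = N$)
$\left(\left(l{\left(T{\left(1 \right)} \right)} + A\right) - 8\right)^{2} = \left(\left(-4 - 6\right) - 8\right)^{2} = \left(-10 - 8\right)^{2} = \left(-18\right)^{2} = 324$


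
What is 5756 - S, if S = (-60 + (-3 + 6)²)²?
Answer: 3155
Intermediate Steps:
S = 2601 (S = (-60 + 3²)² = (-60 + 9)² = (-51)² = 2601)
5756 - S = 5756 - 1*2601 = 5756 - 2601 = 3155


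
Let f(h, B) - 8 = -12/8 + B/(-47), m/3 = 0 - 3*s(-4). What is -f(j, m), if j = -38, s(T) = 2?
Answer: -647/94 ≈ -6.8830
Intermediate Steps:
m = -18 (m = 3*(0 - 3*2) = 3*(0 - 6) = 3*(-6) = -18)
f(h, B) = 13/2 - B/47 (f(h, B) = 8 + (-12/8 + B/(-47)) = 8 + (-12*1/8 + B*(-1/47)) = 8 + (-3/2 - B/47) = 13/2 - B/47)
-f(j, m) = -(13/2 - 1/47*(-18)) = -(13/2 + 18/47) = -1*647/94 = -647/94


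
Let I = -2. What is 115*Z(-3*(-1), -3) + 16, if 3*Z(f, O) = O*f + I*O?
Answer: -99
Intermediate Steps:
Z(f, O) = -2*O/3 + O*f/3 (Z(f, O) = (O*f - 2*O)/3 = (-2*O + O*f)/3 = -2*O/3 + O*f/3)
115*Z(-3*(-1), -3) + 16 = 115*((1/3)*(-3)*(-2 - 3*(-1))) + 16 = 115*((1/3)*(-3)*(-2 + 3)) + 16 = 115*((1/3)*(-3)*1) + 16 = 115*(-1) + 16 = -115 + 16 = -99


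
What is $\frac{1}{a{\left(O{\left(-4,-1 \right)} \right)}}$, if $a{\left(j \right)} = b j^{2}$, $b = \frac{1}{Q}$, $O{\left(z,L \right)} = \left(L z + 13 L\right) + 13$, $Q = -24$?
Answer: $- \frac{3}{2} \approx -1.5$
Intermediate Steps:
$O{\left(z,L \right)} = 13 + 13 L + L z$ ($O{\left(z,L \right)} = \left(13 L + L z\right) + 13 = 13 + 13 L + L z$)
$b = - \frac{1}{24}$ ($b = \frac{1}{-24} = - \frac{1}{24} \approx -0.041667$)
$a{\left(j \right)} = - \frac{j^{2}}{24}$
$\frac{1}{a{\left(O{\left(-4,-1 \right)} \right)}} = \frac{1}{\left(- \frac{1}{24}\right) \left(13 + 13 \left(-1\right) - -4\right)^{2}} = \frac{1}{\left(- \frac{1}{24}\right) \left(13 - 13 + 4\right)^{2}} = \frac{1}{\left(- \frac{1}{24}\right) 4^{2}} = \frac{1}{\left(- \frac{1}{24}\right) 16} = \frac{1}{- \frac{2}{3}} = - \frac{3}{2}$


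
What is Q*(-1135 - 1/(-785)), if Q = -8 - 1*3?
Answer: 9800714/785 ≈ 12485.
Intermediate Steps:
Q = -11 (Q = -8 - 3 = -11)
Q*(-1135 - 1/(-785)) = -11*(-1135 - 1/(-785)) = -11*(-1135 - 1*(-1/785)) = -11*(-1135 + 1/785) = -11*(-890974/785) = 9800714/785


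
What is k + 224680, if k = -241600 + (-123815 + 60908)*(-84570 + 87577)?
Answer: -189178269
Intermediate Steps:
k = -189402949 (k = -241600 - 62907*3007 = -241600 - 189161349 = -189402949)
k + 224680 = -189402949 + 224680 = -189178269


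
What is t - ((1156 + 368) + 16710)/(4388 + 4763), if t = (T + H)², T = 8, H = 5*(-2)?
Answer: 18370/9151 ≈ 2.0074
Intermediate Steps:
H = -10
t = 4 (t = (8 - 10)² = (-2)² = 4)
t - ((1156 + 368) + 16710)/(4388 + 4763) = 4 - ((1156 + 368) + 16710)/(4388 + 4763) = 4 - (1524 + 16710)/9151 = 4 - 18234/9151 = 18370/9151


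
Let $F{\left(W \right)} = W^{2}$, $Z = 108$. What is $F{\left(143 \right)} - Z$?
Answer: $20341$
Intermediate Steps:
$F{\left(143 \right)} - Z = 143^{2} - 108 = 20449 - 108 = 20341$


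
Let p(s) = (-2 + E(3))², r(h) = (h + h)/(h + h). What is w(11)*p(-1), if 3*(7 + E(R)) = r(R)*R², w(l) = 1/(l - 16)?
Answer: -36/5 ≈ -7.2000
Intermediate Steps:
r(h) = 1 (r(h) = (2*h)/((2*h)) = (2*h)*(1/(2*h)) = 1)
w(l) = 1/(-16 + l)
E(R) = -7 + R²/3 (E(R) = -7 + (1*R²)/3 = -7 + R²/3)
p(s) = 36 (p(s) = (-2 + (-7 + (⅓)*3²))² = (-2 + (-7 + (⅓)*9))² = (-2 + (-7 + 3))² = (-2 - 4)² = (-6)² = 36)
w(11)*p(-1) = 36/(-16 + 11) = 36/(-5) = -⅕*36 = -36/5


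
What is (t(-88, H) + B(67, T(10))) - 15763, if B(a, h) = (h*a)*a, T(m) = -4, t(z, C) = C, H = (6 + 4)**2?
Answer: -33619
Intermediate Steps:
H = 100 (H = 10**2 = 100)
B(a, h) = h*a**2 (B(a, h) = (a*h)*a = h*a**2)
(t(-88, H) + B(67, T(10))) - 15763 = (100 - 4*67**2) - 15763 = (100 - 4*4489) - 15763 = (100 - 17956) - 15763 = -17856 - 15763 = -33619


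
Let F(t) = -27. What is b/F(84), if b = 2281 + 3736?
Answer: -6017/27 ≈ -222.85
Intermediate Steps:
b = 6017
b/F(84) = 6017/(-27) = 6017*(-1/27) = -6017/27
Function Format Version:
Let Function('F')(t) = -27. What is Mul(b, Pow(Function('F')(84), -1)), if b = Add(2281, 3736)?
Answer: Rational(-6017, 27) ≈ -222.85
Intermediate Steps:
b = 6017
Mul(b, Pow(Function('F')(84), -1)) = Mul(6017, Pow(-27, -1)) = Mul(6017, Rational(-1, 27)) = Rational(-6017, 27)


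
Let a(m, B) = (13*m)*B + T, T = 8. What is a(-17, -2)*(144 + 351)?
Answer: 222750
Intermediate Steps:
a(m, B) = 8 + 13*B*m (a(m, B) = (13*m)*B + 8 = 13*B*m + 8 = 8 + 13*B*m)
a(-17, -2)*(144 + 351) = (8 + 13*(-2)*(-17))*(144 + 351) = (8 + 442)*495 = 450*495 = 222750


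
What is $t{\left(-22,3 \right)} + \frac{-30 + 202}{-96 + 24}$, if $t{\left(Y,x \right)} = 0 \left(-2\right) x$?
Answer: $- \frac{43}{18} \approx -2.3889$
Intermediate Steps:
$t{\left(Y,x \right)} = 0$ ($t{\left(Y,x \right)} = 0 x = 0$)
$t{\left(-22,3 \right)} + \frac{-30 + 202}{-96 + 24} = 0 + \frac{-30 + 202}{-96 + 24} = 0 + \frac{172}{-72} = 0 + 172 \left(- \frac{1}{72}\right) = 0 - \frac{43}{18} = - \frac{43}{18}$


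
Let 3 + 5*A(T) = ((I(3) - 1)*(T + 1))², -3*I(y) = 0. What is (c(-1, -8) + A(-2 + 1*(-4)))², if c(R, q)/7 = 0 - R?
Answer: 3249/25 ≈ 129.96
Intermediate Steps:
I(y) = 0 (I(y) = -⅓*0 = 0)
c(R, q) = -7*R (c(R, q) = 7*(0 - R) = 7*(-R) = -7*R)
A(T) = -⅗ + (-1 - T)²/5 (A(T) = -⅗ + ((0 - 1)*(T + 1))²/5 = -⅗ + (-(1 + T))²/5 = -⅗ + (-1 - T)²/5)
(c(-1, -8) + A(-2 + 1*(-4)))² = (-7*(-1) + (-⅗ + (1 + (-2 + 1*(-4)))²/5))² = (7 + (-⅗ + (1 + (-2 - 4))²/5))² = (7 + (-⅗ + (1 - 6)²/5))² = (7 + (-⅗ + (⅕)*(-5)²))² = (7 + (-⅗ + (⅕)*25))² = (7 + (-⅗ + 5))² = (7 + 22/5)² = (57/5)² = 3249/25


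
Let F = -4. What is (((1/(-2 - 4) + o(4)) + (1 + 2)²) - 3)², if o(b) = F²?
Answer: 17161/36 ≈ 476.69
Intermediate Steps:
o(b) = 16 (o(b) = (-4)² = 16)
(((1/(-2 - 4) + o(4)) + (1 + 2)²) - 3)² = (((1/(-2 - 4) + 16) + (1 + 2)²) - 3)² = (((1/(-6) + 16) + 3²) - 3)² = (((-⅙ + 16) + 9) - 3)² = ((95/6 + 9) - 3)² = (149/6 - 3)² = (131/6)² = 17161/36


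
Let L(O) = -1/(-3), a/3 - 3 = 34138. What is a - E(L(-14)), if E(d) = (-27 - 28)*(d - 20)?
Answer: 304024/3 ≈ 1.0134e+5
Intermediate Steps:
a = 102423 (a = 9 + 3*34138 = 9 + 102414 = 102423)
L(O) = ⅓ (L(O) = -1*(-⅓) = ⅓)
E(d) = 1100 - 55*d (E(d) = -55*(-20 + d) = 1100 - 55*d)
a - E(L(-14)) = 102423 - (1100 - 55*⅓) = 102423 - (1100 - 55/3) = 102423 - 1*3245/3 = 102423 - 3245/3 = 304024/3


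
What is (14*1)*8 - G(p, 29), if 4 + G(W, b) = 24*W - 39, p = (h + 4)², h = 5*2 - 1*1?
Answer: -3901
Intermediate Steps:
h = 9 (h = 10 - 1 = 9)
p = 169 (p = (9 + 4)² = 13² = 169)
G(W, b) = -43 + 24*W (G(W, b) = -4 + (24*W - 39) = -4 + (-39 + 24*W) = -43 + 24*W)
(14*1)*8 - G(p, 29) = (14*1)*8 - (-43 + 24*169) = 14*8 - (-43 + 4056) = 112 - 1*4013 = 112 - 4013 = -3901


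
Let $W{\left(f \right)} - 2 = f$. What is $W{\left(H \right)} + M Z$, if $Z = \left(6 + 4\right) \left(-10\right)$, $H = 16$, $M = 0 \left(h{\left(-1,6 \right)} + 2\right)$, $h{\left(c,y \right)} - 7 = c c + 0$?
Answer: $18$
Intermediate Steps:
$h{\left(c,y \right)} = 7 + c^{2}$ ($h{\left(c,y \right)} = 7 + \left(c c + 0\right) = 7 + \left(c^{2} + 0\right) = 7 + c^{2}$)
$M = 0$ ($M = 0 \left(\left(7 + \left(-1\right)^{2}\right) + 2\right) = 0 \left(\left(7 + 1\right) + 2\right) = 0 \left(8 + 2\right) = 0 \cdot 10 = 0$)
$W{\left(f \right)} = 2 + f$
$Z = -100$ ($Z = 10 \left(-10\right) = -100$)
$W{\left(H \right)} + M Z = \left(2 + 16\right) + 0 \left(-100\right) = 18 + 0 = 18$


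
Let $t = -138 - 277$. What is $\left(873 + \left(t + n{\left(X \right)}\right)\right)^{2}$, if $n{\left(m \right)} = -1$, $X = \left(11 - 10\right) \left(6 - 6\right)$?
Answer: $208849$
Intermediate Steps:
$X = 0$ ($X = 1 \cdot 0 = 0$)
$t = -415$ ($t = -138 - 277 = -415$)
$\left(873 + \left(t + n{\left(X \right)}\right)\right)^{2} = \left(873 - 416\right)^{2} = 457^{2} = 208849$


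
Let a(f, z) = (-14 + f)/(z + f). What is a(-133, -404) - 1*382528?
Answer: -68472463/179 ≈ -3.8253e+5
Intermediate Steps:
a(f, z) = (-14 + f)/(f + z)
a(-133, -404) - 1*382528 = (-14 - 133)/(-133 - 404) - 1*382528 = -147/(-537) - 382528 = -1/537*(-147) - 382528 = 49/179 - 382528 = -68472463/179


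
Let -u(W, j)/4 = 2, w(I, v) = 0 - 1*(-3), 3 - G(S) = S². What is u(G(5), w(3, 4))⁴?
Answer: 4096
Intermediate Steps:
G(S) = 3 - S²
w(I, v) = 3 (w(I, v) = 0 + 3 = 3)
u(W, j) = -8 (u(W, j) = -4*2 = -8)
u(G(5), w(3, 4))⁴ = (-8)⁴ = 4096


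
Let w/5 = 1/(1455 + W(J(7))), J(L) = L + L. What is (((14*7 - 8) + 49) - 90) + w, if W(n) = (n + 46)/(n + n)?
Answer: 99967/2040 ≈ 49.003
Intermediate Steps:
J(L) = 2*L
W(n) = (46 + n)/(2*n) (W(n) = (46 + n)/((2*n)) = (46 + n)*(1/(2*n)) = (46 + n)/(2*n))
w = 7/2040 (w = 5/(1455 + (46 + 2*7)/(2*((2*7)))) = 5/(1455 + (½)*(46 + 14)/14) = 5/(1455 + (½)*(1/14)*60) = 5/(1455 + 15/7) = 5/(10200/7) = 5*(7/10200) = 7/2040 ≈ 0.0034314)
(((14*7 - 8) + 49) - 90) + w = (((14*7 - 8) + 49) - 90) + 7/2040 = (((98 - 8) + 49) - 90) + 7/2040 = ((90 + 49) - 90) + 7/2040 = (139 - 90) + 7/2040 = 49 + 7/2040 = 99967/2040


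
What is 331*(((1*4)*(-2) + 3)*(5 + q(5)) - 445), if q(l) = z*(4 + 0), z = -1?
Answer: -148950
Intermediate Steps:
q(l) = -4 (q(l) = -(4 + 0) = -1*4 = -4)
331*(((1*4)*(-2) + 3)*(5 + q(5)) - 445) = 331*(((1*4)*(-2) + 3)*(5 - 4) - 445) = 331*((4*(-2) + 3)*1 - 445) = 331*((-8 + 3)*1 - 445) = 331*(-5*1 - 445) = 331*(-5 - 445) = 331*(-450) = -148950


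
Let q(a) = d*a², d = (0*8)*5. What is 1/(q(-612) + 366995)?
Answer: 1/366995 ≈ 2.7248e-6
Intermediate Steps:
d = 0 (d = 0*5 = 0)
q(a) = 0 (q(a) = 0*a² = 0)
1/(q(-612) + 366995) = 1/(0 + 366995) = 1/366995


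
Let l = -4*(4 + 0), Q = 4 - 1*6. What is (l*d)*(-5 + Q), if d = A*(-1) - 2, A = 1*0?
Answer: -224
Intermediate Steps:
Q = -2 (Q = 4 - 6 = -2)
A = 0
l = -16 (l = -4*4 = -16)
d = -2 (d = 0*(-1) - 2 = 0 - 2 = -2)
(l*d)*(-5 + Q) = (-16*(-2))*(-5 - 2) = 32*(-7) = -224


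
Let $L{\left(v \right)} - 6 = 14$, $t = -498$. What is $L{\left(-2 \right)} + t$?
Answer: $-478$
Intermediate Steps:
$L{\left(v \right)} = 20$ ($L{\left(v \right)} = 6 + 14 = 20$)
$L{\left(-2 \right)} + t = 20 - 498 = -478$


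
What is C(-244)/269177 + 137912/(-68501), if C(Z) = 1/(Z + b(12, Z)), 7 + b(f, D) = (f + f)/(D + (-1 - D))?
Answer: -10208753135101/5070695761175 ≈ -2.0133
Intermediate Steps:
b(f, D) = -7 - 2*f (b(f, D) = -7 + (f + f)/(D + (-1 - D)) = -7 + (2*f)/(-1) = -7 + (2*f)*(-1) = -7 - 2*f)
C(Z) = 1/(-31 + Z) (C(Z) = 1/(Z + (-7 - 2*12)) = 1/(Z + (-7 - 24)) = 1/(Z - 31) = 1/(-31 + Z))
C(-244)/269177 + 137912/(-68501) = 1/(-31 - 244*269177) + 137912/(-68501) = (1/269177)/(-275) + 137912*(-1/68501) = -1/275*1/269177 - 137912/68501 = -1/74023675 - 137912/68501 = -10208753135101/5070695761175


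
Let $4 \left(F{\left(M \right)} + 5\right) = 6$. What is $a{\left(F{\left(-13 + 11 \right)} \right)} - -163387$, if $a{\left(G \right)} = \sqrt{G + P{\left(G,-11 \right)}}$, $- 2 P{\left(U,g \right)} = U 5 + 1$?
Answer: $163387 + \frac{\sqrt{19}}{2} \approx 1.6339 \cdot 10^{5}$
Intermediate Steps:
$P{\left(U,g \right)} = - \frac{1}{2} - \frac{5 U}{2}$ ($P{\left(U,g \right)} = - \frac{U 5 + 1}{2} = - \frac{5 U + 1}{2} = - \frac{1 + 5 U}{2} = - \frac{1}{2} - \frac{5 U}{2}$)
$F{\left(M \right)} = - \frac{7}{2}$ ($F{\left(M \right)} = -5 + \frac{1}{4} \cdot 6 = -5 + \frac{3}{2} = - \frac{7}{2}$)
$a{\left(G \right)} = \sqrt{- \frac{1}{2} - \frac{3 G}{2}}$ ($a{\left(G \right)} = \sqrt{G - \left(\frac{1}{2} + \frac{5 G}{2}\right)} = \sqrt{- \frac{1}{2} - \frac{3 G}{2}}$)
$a{\left(F{\left(-13 + 11 \right)} \right)} - -163387 = \frac{\sqrt{-2 - -21}}{2} - -163387 = \frac{\sqrt{-2 + 21}}{2} + 163387 = \frac{\sqrt{19}}{2} + 163387 = 163387 + \frac{\sqrt{19}}{2}$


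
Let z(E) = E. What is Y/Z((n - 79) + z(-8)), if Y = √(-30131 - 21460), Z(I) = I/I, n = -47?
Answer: I*√51591 ≈ 227.14*I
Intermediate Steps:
Z(I) = 1
Y = I*√51591 (Y = √(-51591) = I*√51591 ≈ 227.14*I)
Y/Z((n - 79) + z(-8)) = (I*√51591)/1 = (I*√51591)*1 = I*√51591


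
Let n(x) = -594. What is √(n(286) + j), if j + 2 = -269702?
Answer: I*√270298 ≈ 519.9*I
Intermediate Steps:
j = -269704 (j = -2 - 269702 = -269704)
√(n(286) + j) = √(-594 - 269704) = √(-270298) = I*√270298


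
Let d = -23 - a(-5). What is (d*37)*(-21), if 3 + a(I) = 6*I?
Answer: -7770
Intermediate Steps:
a(I) = -3 + 6*I
d = 10 (d = -23 - (-3 + 6*(-5)) = -23 - (-3 - 30) = -23 - 1*(-33) = -23 + 33 = 10)
(d*37)*(-21) = (10*37)*(-21) = 370*(-21) = -7770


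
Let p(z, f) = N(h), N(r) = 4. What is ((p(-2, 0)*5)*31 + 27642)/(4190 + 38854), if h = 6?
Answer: 14131/21522 ≈ 0.65658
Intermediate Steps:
p(z, f) = 4
((p(-2, 0)*5)*31 + 27642)/(4190 + 38854) = ((4*5)*31 + 27642)/(4190 + 38854) = (20*31 + 27642)/43044 = (620 + 27642)*(1/43044) = 28262*(1/43044) = 14131/21522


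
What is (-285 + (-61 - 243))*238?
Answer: -140182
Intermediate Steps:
(-285 + (-61 - 243))*238 = (-285 - 304)*238 = -589*238 = -140182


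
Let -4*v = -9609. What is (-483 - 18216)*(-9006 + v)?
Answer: 493934085/4 ≈ 1.2348e+8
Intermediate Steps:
v = 9609/4 (v = -1/4*(-9609) = 9609/4 ≈ 2402.3)
(-483 - 18216)*(-9006 + v) = (-483 - 18216)*(-9006 + 9609/4) = -18699*(-26415/4) = 493934085/4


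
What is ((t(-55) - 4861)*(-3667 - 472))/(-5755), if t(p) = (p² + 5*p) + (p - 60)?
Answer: -9213414/5755 ≈ -1600.9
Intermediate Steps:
t(p) = -60 + p² + 6*p (t(p) = (p² + 5*p) + (-60 + p) = -60 + p² + 6*p)
((t(-55) - 4861)*(-3667 - 472))/(-5755) = (((-60 + (-55)² + 6*(-55)) - 4861)*(-3667 - 472))/(-5755) = (((-60 + 3025 - 330) - 4861)*(-4139))*(-1/5755) = ((2635 - 4861)*(-4139))*(-1/5755) = -2226*(-4139)*(-1/5755) = 9213414*(-1/5755) = -9213414/5755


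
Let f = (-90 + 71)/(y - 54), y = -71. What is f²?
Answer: 361/15625 ≈ 0.023104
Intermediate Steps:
f = 19/125 (f = (-90 + 71)/(-71 - 54) = -19/(-125) = -19*(-1/125) = 19/125 ≈ 0.15200)
f² = (19/125)² = 361/15625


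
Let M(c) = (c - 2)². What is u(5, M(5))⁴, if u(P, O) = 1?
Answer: 1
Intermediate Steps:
M(c) = (-2 + c)²
u(5, M(5))⁴ = 1⁴ = 1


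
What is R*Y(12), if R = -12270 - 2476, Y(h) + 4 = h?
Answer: -117968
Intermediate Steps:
Y(h) = -4 + h
R = -14746
R*Y(12) = -14746*(-4 + 12) = -14746*8 = -117968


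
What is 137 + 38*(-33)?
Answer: -1117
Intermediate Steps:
137 + 38*(-33) = 137 - 1254 = -1117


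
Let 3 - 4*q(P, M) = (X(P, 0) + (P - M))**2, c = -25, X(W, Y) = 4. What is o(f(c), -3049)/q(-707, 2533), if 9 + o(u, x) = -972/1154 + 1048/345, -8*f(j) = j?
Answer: 5418236/2084547567045 ≈ 2.5992e-6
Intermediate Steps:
f(j) = -j/8
o(u, x) = -1354559/199065 (o(u, x) = -9 + (-972/1154 + 1048/345) = -9 + (-972*1/1154 + 1048*(1/345)) = -9 + (-486/577 + 1048/345) = -9 + 437026/199065 = -1354559/199065)
q(P, M) = 3/4 - (4 + P - M)**2/4 (q(P, M) = 3/4 - (4 + (P - M))**2/4 = 3/4 - (4 + P - M)**2/4)
o(f(c), -3049)/q(-707, 2533) = -1354559/(199065*(3/4 - (4 - 707 - 1*2533)**2/4)) = -1354559/(199065*(3/4 - (4 - 707 - 2533)**2/4)) = -1354559/(199065*(3/4 - 1/4*(-3236)**2)) = -1354559/(199065*(3/4 - 1/4*10471696)) = -1354559/(199065*(3/4 - 2617924)) = -1354559/(199065*(-10471693/4)) = -1354559/199065*(-4/10471693) = 5418236/2084547567045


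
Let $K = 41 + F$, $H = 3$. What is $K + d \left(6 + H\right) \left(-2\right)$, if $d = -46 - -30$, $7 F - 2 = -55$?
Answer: $\frac{2250}{7} \approx 321.43$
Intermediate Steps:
$F = - \frac{53}{7}$ ($F = \frac{2}{7} + \frac{1}{7} \left(-55\right) = \frac{2}{7} - \frac{55}{7} = - \frac{53}{7} \approx -7.5714$)
$d = -16$ ($d = -46 + 30 = -16$)
$K = \frac{234}{7}$ ($K = 41 - \frac{53}{7} = \frac{234}{7} \approx 33.429$)
$K + d \left(6 + H\right) \left(-2\right) = \frac{234}{7} - 16 \left(6 + 3\right) \left(-2\right) = \frac{234}{7} - 16 \cdot 9 \left(-2\right) = \frac{234}{7} - -288 = \frac{234}{7} + 288 = \frac{2250}{7}$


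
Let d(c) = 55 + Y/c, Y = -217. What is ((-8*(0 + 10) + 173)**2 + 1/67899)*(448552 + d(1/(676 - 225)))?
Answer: 15844233034960/5223 ≈ 3.0336e+9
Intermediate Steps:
d(c) = 55 - 217/c
((-8*(0 + 10) + 173)**2 + 1/67899)*(448552 + d(1/(676 - 225))) = ((-8*(0 + 10) + 173)**2 + 1/67899)*(448552 + (55 - 217/(1/(676 - 225)))) = ((-8*10 + 173)**2 + 1/67899)*(448552 + (55 - 217/(1/451))) = ((-80 + 173)**2 + 1/67899)*(448552 + (55 - 217/1/451)) = (93**2 + 1/67899)*(448552 + (55 - 217*451)) = (8649 + 1/67899)*(448552 + (55 - 97867)) = 587258452*(448552 - 97812)/67899 = (587258452/67899)*350740 = 15844233034960/5223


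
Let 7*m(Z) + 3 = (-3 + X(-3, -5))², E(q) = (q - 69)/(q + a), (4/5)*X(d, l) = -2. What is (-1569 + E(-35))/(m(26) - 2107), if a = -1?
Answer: 394660/529983 ≈ 0.74467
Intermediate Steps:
X(d, l) = -5/2 (X(d, l) = (5/4)*(-2) = -5/2)
E(q) = (-69 + q)/(-1 + q) (E(q) = (q - 69)/(q - 1) = (-69 + q)/(-1 + q))
m(Z) = 109/28 (m(Z) = -3/7 + (-3 - 5/2)²/7 = -3/7 + (-11/2)²/7 = -3/7 + (⅐)*(121/4) = -3/7 + 121/28 = 109/28)
(-1569 + E(-35))/(m(26) - 2107) = (-1569 + (-69 - 35)/(-1 - 35))/(109/28 - 2107) = (-1569 - 104/(-36))/(-58887/28) = (-1569 - 1/36*(-104))*(-28/58887) = (-1569 + 26/9)*(-28/58887) = -14095/9*(-28/58887) = 394660/529983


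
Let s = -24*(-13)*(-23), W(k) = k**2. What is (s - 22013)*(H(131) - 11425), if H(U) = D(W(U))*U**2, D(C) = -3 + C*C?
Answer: -147518668932196497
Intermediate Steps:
s = -7176 (s = 312*(-23) = -7176)
D(C) = -3 + C**2
H(U) = U**2*(-3 + U**4) (H(U) = (-3 + (U**2)**2)*U**2 = (-3 + U**4)*U**2 = U**2*(-3 + U**4))
(s - 22013)*(H(131) - 11425) = (-7176 - 22013)*(131**2*(-3 + 131**4) - 11425) = -29189*(17161*(-3 + 294499921) - 11425) = -29189*(17161*294499918 - 11425) = -29189*(5053913092798 - 11425) = -29189*5053913081373 = -147518668932196497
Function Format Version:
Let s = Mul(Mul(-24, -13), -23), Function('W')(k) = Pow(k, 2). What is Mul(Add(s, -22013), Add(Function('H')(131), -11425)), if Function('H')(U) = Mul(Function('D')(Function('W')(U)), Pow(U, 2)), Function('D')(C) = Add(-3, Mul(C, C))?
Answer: -147518668932196497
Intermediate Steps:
s = -7176 (s = Mul(312, -23) = -7176)
Function('D')(C) = Add(-3, Pow(C, 2))
Function('H')(U) = Mul(Pow(U, 2), Add(-3, Pow(U, 4))) (Function('H')(U) = Mul(Add(-3, Pow(Pow(U, 2), 2)), Pow(U, 2)) = Mul(Add(-3, Pow(U, 4)), Pow(U, 2)) = Mul(Pow(U, 2), Add(-3, Pow(U, 4))))
Mul(Add(s, -22013), Add(Function('H')(131), -11425)) = Mul(Add(-7176, -22013), Add(Mul(Pow(131, 2), Add(-3, Pow(131, 4))), -11425)) = Mul(-29189, Add(Mul(17161, Add(-3, 294499921)), -11425)) = Mul(-29189, Add(Mul(17161, 294499918), -11425)) = Mul(-29189, Add(5053913092798, -11425)) = Mul(-29189, 5053913081373) = -147518668932196497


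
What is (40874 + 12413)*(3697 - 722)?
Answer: 158528825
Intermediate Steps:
(40874 + 12413)*(3697 - 722) = 53287*2975 = 158528825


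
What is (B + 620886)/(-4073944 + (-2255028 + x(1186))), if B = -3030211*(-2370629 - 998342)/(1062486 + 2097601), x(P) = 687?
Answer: -12170746759963/19997931160795 ≈ -0.60860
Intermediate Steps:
B = 10208692982881/3160087 (B = -3030211/(3160087/(-3368971)) = -3030211/(3160087*(-1/3368971)) = -3030211/(-3160087/3368971) = -3030211*(-3368971/3160087) = 10208692982881/3160087 ≈ 3.2305e+6)
(B + 620886)/(-4073944 + (-2255028 + x(1186))) = (10208692982881/3160087 + 620886)/(-4073944 + (-2255028 + 687)) = 12170746759963/(3160087*(-4073944 - 2254341)) = (12170746759963/3160087)/(-6328285) = (12170746759963/3160087)*(-1/6328285) = -12170746759963/19997931160795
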